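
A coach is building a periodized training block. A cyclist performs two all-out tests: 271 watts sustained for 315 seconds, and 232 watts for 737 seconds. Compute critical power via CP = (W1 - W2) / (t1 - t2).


W1 = P1 * t1 = 271 * 315 = 85365 J
W2 = P2 * t2 = 232 * 737 = 170984 J
CP = (85365 - 170984) / (315 - 737)
= 202.89 W

202.89 W


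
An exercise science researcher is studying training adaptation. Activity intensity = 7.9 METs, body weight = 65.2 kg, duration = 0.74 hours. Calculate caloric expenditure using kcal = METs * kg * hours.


kcal = 7.9 * 65.2 * 0.74
= 515.08 * 0.74
= 381.16 kcal

381.16 kcal


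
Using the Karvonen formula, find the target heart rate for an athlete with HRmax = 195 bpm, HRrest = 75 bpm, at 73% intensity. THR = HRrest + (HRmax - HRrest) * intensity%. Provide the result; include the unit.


HRR = 195 - 75 = 120
THR = 75 + 120 * 0.73
= 75 + 87.6
= 162.6 bpm

162.6 bpm


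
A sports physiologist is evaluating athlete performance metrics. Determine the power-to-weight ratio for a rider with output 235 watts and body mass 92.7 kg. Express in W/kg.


P/W = 235 / 92.7 = 2.535 W/kg

2.535 W/kg


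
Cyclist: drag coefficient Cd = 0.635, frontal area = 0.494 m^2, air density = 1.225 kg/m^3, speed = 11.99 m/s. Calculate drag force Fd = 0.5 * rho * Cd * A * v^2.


v^2 = 11.99^2 = 143.7601
Fd = 0.5 * 1.225 * 0.635 * 0.494 * 143.7601
= 27.621 N

27.621 N


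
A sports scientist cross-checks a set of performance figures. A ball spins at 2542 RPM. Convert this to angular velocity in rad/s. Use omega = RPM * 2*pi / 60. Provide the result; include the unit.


omega = 2542 * 2 * pi / 60
= 2542 * 6.28318531 / 60
= 15971.857 / 60
= 266.198 rad/s

266.198 rad/s


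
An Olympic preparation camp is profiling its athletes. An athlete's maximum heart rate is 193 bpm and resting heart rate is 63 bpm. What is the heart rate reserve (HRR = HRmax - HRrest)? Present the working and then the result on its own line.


HRR = HRmax - HRrest
= 193 - 63
= 130 bpm

130 bpm


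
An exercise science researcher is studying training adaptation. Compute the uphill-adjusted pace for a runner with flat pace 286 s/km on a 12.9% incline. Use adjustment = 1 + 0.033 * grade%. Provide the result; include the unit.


Adjustment factor = 1 + 0.033 * 12.9 = 1.4257
Grade-adjusted pace = 286 * 1.4257 = 407.75 s/km

407.75 s/km


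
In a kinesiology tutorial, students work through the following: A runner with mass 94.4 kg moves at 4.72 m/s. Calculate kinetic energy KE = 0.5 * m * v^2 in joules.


v^2 = 4.72^2 = 22.2784
KE = 0.5 * 94.4 * 22.2784
= 1051.54 J

1051.54 J


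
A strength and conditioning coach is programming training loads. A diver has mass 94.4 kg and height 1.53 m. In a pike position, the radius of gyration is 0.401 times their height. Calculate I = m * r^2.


r = 0.401 * 1.53 = 0.61353 m
I = m * r^2 = 94.4 * 0.376419 = 35.534 kg*m^2

35.534 kg*m^2


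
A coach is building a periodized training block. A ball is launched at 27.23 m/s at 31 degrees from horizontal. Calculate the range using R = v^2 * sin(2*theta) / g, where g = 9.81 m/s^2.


sin(2 * 31) = sin(62) = 0.882948
v^2 = 27.23^2 = 741.4729
R = 741.4729 * 0.882948 / 9.81
= 66.736 m

66.736 m


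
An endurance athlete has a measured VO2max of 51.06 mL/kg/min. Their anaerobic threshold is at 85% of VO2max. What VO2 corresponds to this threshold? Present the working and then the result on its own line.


Anaerobic threshold VO2 = VO2max * 85%
= 51.06 * 0.85
= 43.4 mL/kg/min

43.4 mL/kg/min


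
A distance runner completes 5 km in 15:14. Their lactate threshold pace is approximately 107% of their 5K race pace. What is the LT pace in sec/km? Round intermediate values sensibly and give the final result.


Convert to seconds: 15 min 14 s = 914 s
Pace per km = 914 / 5 = 182.8 s/km
LT pace = 182.8 * 1.07 = 195.6 s/km

195.6 s/km


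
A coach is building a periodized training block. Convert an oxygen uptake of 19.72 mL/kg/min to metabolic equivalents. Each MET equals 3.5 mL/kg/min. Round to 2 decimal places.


One MET = 3.5 mL/kg/min
Number of METs = 19.72 / 3.5
= 5.63 METs

5.63 METs


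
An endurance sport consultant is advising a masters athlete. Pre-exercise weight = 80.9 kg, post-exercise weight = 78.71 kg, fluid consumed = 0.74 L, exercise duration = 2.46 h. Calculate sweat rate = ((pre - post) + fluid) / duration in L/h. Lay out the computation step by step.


Weight loss = 80.9 - 78.71 = 2.19 kg (approx L)
Total sweat = 2.19 + 0.74 = 2.93 L
Sweat rate = 2.93 / 2.46 = 1.191 L/h

1.191 L/h


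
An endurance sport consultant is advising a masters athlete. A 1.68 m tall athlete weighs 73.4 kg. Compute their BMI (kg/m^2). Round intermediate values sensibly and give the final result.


height^2 = 2.8224 m^2
BMI = 73.4 / 2.8224 = 26.01 kg/m^2

26.01 kg/m^2


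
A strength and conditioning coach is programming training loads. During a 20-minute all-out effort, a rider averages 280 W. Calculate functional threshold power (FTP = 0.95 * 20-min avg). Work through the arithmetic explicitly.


FTP = 0.95 * 280
= 266.0 W

266.0 W


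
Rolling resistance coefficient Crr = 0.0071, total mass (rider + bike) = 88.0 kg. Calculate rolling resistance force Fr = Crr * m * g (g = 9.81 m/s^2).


Fr = Crr * m * g
= 0.0071 * 88.0 * 9.81
= 6.129 N

6.129 N


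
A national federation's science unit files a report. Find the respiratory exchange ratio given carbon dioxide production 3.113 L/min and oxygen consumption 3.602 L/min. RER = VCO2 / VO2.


VCO2 = 3.113 L/min
VO2 = 3.602 L/min
RER = 3.113 / 3.602 = 0.8642

0.8642


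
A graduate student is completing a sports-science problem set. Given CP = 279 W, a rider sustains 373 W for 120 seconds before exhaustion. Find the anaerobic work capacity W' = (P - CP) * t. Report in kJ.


Excess power = 373 - 279 = 94 W
Work above CP = 94 * 120 = 11280 J
W' = 11.28 kJ

11.28 kJ


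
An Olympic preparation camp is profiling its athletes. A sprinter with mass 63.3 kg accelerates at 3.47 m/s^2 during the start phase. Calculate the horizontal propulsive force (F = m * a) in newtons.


F = m * a
= 63.3 * 3.47
= 219.65 N

219.65 N


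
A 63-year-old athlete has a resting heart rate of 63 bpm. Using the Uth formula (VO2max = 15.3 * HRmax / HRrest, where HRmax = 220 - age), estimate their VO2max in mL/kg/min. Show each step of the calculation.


HRmax = 220 - 63 = 157 bpm
Ratio = HRmax / HRrest = 157 / 63 = 2.4921
VO2max = 15.3 * 2.4921 = 38.13 mL/kg/min

38.13 mL/kg/min


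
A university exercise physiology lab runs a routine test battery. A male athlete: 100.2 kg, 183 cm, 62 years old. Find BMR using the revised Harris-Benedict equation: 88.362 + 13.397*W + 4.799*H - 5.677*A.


Intercept = 88.362
Weight contribution = 13.397 * 100.2 = 1342.3794
Height contribution = 4.799 * 183 = 878.217
Age contribution = 5.677 * 62 = 351.974
BMR = 88.362 + 1342.3794 + 878.217 - 351.974
= 1956.98 kcal/day

1956.98 kcal/day


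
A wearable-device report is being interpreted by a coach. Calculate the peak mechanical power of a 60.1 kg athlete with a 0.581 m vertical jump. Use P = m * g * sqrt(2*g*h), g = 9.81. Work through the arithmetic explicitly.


First, sqrt(2gh) = sqrt(2 * 9.81 * 0.581)
= sqrt(11.39922) = 3.376273 m/s
Power = 60.1 * 9.81 * 3.376273 = 1990.59 W

1990.59 W


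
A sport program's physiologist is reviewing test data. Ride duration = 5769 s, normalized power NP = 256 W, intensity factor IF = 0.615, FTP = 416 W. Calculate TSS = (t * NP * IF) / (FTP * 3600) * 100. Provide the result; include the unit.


Numerator = 5769 * 256 * 0.615 = 908271.36
Denominator = 416 * 3600 = 1497600
TSS = 908271.36 / 1497600 * 100
= 60.65

60.65 TSS


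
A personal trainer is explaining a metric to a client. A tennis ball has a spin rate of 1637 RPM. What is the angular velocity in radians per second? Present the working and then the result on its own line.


Convert RPM to rad/s: multiply by 2*pi and divide by 60
omega = 1637 * 2 * pi / 60
= 171.426 rad/s

171.426 rad/s


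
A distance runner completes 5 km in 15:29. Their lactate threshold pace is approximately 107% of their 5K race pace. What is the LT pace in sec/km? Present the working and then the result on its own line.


Convert to seconds: 15 min 29 s = 929 s
Pace per km = 929 / 5 = 185.8 s/km
LT pace = 185.8 * 1.07 = 198.81 s/km

198.81 s/km


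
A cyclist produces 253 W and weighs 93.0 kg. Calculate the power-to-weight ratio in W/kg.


P/W = power / mass
= 253 / 93.0
= 2.72 W/kg

2.72 W/kg


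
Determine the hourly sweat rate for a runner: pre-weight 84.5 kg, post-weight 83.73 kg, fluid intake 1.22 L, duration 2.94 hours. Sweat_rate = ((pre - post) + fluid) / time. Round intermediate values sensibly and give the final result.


Mass lost = 84.5 - 83.73 = 0.77 kg
Add fluid consumed: 0.77 + 1.22 = 1.99 L total sweat
Sweat rate = 1.99 / 2.94 = 0.677 L/h

0.677 L/h


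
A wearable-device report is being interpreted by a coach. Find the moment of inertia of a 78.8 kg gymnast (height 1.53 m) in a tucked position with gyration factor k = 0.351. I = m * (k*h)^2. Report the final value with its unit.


Radius of gyration = 0.351 * 1.53 = 0.53703 m
I = 78.8 * 0.53703^2
= 78.8 * 0.288401
= 22.726 kg*m^2

22.726 kg*m^2


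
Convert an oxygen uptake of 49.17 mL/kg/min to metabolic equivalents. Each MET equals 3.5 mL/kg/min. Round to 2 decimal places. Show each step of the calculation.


One MET = 3.5 mL/kg/min
Number of METs = 49.17 / 3.5
= 14.05 METs

14.05 METs


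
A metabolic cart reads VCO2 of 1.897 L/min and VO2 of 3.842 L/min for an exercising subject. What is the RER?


RER = VCO2 / VO2 = 1.897 / 3.842 = 0.4938

0.4938


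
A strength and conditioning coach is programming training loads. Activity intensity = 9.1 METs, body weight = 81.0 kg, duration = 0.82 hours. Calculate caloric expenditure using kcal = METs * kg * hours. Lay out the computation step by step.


kcal = 9.1 * 81.0 * 0.82
= 737.1 * 0.82
= 604.42 kcal

604.42 kcal


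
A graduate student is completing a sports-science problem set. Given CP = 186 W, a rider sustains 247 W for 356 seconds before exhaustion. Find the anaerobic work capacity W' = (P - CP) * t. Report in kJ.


Excess power = 247 - 186 = 61 W
Work above CP = 61 * 356 = 21716 J
W' = 21.716 kJ

21.716 kJ


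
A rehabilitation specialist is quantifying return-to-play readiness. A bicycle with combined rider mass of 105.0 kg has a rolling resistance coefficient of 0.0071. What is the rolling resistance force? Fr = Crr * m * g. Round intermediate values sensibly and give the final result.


Fr = 0.0071 * 105.0 * 9.81
= 0.7455 * 9.81
= 7.313 N

7.313 N


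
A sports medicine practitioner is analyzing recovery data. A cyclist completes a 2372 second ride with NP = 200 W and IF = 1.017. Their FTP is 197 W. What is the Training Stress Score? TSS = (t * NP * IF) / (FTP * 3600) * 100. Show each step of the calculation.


t * NP * IF = 2372 * 200 * 1.017 = 482464.8
FTP * 3600 = 709200
TSS = (482464.8 / 709200) * 100 = 68.03

68.03 TSS


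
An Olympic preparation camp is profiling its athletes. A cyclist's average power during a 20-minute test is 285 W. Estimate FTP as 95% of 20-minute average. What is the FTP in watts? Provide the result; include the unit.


FTP = 20-min power * 0.95
= 285 * 0.95
= 270.75 W

270.75 W


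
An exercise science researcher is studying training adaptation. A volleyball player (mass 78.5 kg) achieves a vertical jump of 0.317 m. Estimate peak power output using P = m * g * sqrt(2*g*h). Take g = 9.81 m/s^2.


2 * g * h = 2 * 9.81 * 0.317 = 6.21954
sqrt(6.21954) = 2.493901 m/s
P = 78.5 * 9.81 * 2.493901 = 1920.52 W

1920.52 W


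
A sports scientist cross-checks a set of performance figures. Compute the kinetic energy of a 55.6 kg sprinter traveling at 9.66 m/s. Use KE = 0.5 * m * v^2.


Velocity squared = 93.3156
KE = 0.5 * 55.6 * 93.3156 = 2594.17 J

2594.17 J


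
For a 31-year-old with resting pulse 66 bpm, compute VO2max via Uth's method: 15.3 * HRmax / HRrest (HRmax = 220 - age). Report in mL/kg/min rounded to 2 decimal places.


Step 1: HRmax = 220 - 31 = 189 bpm
Step 2: Ratio = 189 / 66 = 2.8636
Step 3: VO2max = 15.3 * 2.8636 = 43.81 mL/kg/min

43.81 mL/kg/min


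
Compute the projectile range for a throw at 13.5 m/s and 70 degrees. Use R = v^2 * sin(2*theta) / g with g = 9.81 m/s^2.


Two times the angle = 140 degrees
sin(140) = 0.642788
R = 182.25 * 0.642788 / 9.81 = 11.942 m

11.942 m


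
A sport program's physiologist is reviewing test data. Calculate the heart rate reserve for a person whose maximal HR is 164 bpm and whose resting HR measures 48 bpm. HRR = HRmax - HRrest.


HRmax = 164 bpm
HRrest = 48 bpm
HRR = 164 - 48 = 116 bpm

116 bpm


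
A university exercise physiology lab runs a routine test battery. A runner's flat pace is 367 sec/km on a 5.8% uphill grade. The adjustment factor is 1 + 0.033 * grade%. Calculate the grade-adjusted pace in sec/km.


Factor = 1 + 0.033 * 5.8 = 1.1914
Adjusted pace = 367 * 1.1914
= 437.24 sec/km

437.24 s/km


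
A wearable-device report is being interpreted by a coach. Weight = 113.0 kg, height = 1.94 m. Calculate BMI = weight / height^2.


height^2 = 1.94^2 = 3.7636
BMI = 113.0 / 3.7636 = 30.02 kg/m^2

30.02 kg/m^2


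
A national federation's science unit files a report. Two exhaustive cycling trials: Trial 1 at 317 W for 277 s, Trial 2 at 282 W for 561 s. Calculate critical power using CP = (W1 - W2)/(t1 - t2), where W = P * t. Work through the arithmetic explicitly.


W1 = 317 * 277 = 87809 J
W2 = 282 * 561 = 158202 J
CP = (87809 - 158202) / (277 - 561)
= -70393 / -284
= 247.86 W

247.86 W


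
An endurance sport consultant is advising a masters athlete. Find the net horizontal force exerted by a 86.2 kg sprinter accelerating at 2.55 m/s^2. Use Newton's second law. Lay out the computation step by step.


Newton's second law: F = m * a
F = 86.2 * 2.55 = 219.81 N

219.81 N


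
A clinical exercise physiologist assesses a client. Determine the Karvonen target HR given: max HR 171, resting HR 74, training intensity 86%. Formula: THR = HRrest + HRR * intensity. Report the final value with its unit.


HRR = HRmax - HRrest = 171 - 74 = 97
THR = 74 + 97 * 0.86
= 157.42 bpm

157.42 bpm


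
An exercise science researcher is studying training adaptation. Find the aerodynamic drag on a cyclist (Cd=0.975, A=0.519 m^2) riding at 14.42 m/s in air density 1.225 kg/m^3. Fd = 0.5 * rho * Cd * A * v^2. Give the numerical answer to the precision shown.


Fd = 0.5 * 1.225 * 0.975 * 0.519 * 14.42^2
= 0.5 * 1.225 * 0.975 * 0.519 * 207.9364
= 64.448 N

64.448 N


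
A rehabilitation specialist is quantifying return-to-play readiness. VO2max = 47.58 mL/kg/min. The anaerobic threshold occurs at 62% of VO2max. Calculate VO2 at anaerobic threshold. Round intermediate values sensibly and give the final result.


AT fraction = 62 / 100 = 0.62
AT VO2 = 47.58 * 0.62
= 29.5 mL/kg/min

29.5 mL/kg/min


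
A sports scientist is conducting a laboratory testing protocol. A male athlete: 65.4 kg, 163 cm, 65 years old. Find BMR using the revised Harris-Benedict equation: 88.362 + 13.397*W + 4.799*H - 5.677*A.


Intercept = 88.362
Weight contribution = 13.397 * 65.4 = 876.1638
Height contribution = 4.799 * 163 = 782.237
Age contribution = 5.677 * 65 = 369.005
BMR = 88.362 + 876.1638 + 782.237 - 369.005
= 1377.76 kcal/day

1377.76 kcal/day


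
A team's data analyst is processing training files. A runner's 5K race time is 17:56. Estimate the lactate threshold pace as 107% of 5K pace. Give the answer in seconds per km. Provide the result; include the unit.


Total race time = 17*60 + 56 = 1076 seconds
5K pace = 1076 / 5 = 215.2 sec/km
LT pace = 215.2 * 1.07 = 230.26 sec/km

230.26 s/km


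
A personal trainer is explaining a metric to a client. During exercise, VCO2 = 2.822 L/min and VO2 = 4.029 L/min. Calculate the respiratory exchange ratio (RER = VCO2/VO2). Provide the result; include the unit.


RER = VCO2 / VO2
= 2.822 / 4.029
= 0.7004

0.7004


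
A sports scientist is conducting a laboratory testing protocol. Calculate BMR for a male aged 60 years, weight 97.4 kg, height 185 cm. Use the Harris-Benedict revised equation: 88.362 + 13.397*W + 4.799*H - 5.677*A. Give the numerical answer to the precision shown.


Substituting values:
W term = 13.397 * 97.4 = 1304.8678
H term = 4.799 * 185 = 887.815
A term = 5.677 * 60 = 340.62
BMR = 1940.42 kcal/day

1940.42 kcal/day


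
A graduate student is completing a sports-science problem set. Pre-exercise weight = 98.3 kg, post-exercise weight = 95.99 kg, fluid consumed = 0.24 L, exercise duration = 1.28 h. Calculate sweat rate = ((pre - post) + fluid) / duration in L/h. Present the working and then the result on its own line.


Weight loss = 98.3 - 95.99 = 2.31 kg (approx L)
Total sweat = 2.31 + 0.24 = 2.55 L
Sweat rate = 2.55 / 1.28 = 1.992 L/h

1.992 L/h


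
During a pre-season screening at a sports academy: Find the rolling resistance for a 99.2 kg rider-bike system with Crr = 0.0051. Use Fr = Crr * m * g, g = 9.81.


m * g = 99.2 * 9.81 = 973.152 N
Fr = 0.0051 * 973.152 = 4.963 N

4.963 N


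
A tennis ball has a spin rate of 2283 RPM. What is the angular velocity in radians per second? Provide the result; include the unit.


Convert RPM to rad/s: multiply by 2*pi and divide by 60
omega = 2283 * 2 * pi / 60
= 239.075 rad/s

239.075 rad/s


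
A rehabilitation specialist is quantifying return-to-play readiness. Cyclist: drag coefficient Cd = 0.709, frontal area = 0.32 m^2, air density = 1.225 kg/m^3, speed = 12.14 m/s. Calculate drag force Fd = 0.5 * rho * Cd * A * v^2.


v^2 = 12.14^2 = 147.3796
Fd = 0.5 * 1.225 * 0.709 * 0.32 * 147.3796
= 20.48 N

20.48 N


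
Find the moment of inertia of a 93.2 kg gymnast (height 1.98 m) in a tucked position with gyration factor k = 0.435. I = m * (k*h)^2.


Radius of gyration = 0.435 * 1.98 = 0.8613 m
I = 93.2 * 0.8613^2
= 93.2 * 0.741838
= 69.139 kg*m^2

69.139 kg*m^2


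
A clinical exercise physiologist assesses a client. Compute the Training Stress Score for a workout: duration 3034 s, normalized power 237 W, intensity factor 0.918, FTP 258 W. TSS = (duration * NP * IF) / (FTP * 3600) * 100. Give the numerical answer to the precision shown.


Product = 3034 * 237 * 0.918 = 660095.244
Base = 258 * 3600 = 928800
TSS = 660095.244 / 928800 * 100 = 71.07

71.07 TSS


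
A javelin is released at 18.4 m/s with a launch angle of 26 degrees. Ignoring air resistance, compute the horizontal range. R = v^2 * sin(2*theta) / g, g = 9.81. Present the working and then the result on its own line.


Launch speed squared = 338.56
sin(2 * 26 deg) = 0.788011
Range = 338.56 * 0.788011 / 9.81
= 27.196 m

27.196 m


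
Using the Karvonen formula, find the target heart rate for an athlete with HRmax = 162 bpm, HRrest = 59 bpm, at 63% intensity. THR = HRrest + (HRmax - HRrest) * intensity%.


HRR = 162 - 59 = 103
THR = 59 + 103 * 0.63
= 59 + 64.89
= 123.89 bpm

123.89 bpm


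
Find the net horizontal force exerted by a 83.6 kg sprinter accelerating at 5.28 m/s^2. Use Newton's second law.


Newton's second law: F = m * a
F = 83.6 * 5.28 = 441.41 N

441.41 N


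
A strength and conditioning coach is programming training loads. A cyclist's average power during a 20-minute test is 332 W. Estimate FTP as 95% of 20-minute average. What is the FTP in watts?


FTP = 20-min power * 0.95
= 332 * 0.95
= 315.4 W

315.4 W


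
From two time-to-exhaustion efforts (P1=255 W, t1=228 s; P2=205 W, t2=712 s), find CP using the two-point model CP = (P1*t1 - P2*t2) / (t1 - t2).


Work in trial 1 = 58140 J
Work in trial 2 = 145960 J
Delta work = -87820 J
Delta time = -484 s
CP = -87820 / -484 = 181.45 W

181.45 W


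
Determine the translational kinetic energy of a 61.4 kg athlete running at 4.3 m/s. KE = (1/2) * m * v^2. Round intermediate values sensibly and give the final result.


KE = 0.5 * m * v^2
= 0.5 * 61.4 * 4.3^2
= 0.5 * 61.4 * 18.49
= 567.64 J

567.64 J


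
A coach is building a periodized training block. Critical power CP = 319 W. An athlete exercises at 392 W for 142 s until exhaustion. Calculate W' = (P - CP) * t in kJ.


P - CP = 392 - 319 = 73 W
W' = 73 * 142 = 10366 J
= 10366 / 1000 = 10.366 kJ

10.366 kJ


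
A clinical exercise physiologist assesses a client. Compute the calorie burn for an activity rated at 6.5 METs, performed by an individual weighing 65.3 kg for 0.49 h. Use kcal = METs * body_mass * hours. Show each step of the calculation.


Product of METs and mass = 6.5 * 65.3 = 424.45
Total kcal = 424.45 * 0.49 = 207.98 kcal

207.98 kcal


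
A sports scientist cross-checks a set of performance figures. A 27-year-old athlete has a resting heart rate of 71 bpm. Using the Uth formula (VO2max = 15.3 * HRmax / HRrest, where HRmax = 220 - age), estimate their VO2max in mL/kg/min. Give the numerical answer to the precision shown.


HRmax = 220 - 27 = 193 bpm
Ratio = HRmax / HRrest = 193 / 71 = 2.7183
VO2max = 15.3 * 2.7183 = 41.59 mL/kg/min

41.59 mL/kg/min


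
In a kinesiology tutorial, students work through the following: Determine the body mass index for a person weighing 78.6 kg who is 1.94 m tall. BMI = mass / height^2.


BMI = mass / height^2
= 78.6 / 1.94^2
= 78.6 / 3.7636
= 20.88 kg/m^2

20.88 kg/m^2


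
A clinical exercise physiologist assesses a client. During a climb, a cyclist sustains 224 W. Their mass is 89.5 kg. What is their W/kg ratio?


Power-to-weight = 224 W / 89.5 kg
= 2.503 W/kg

2.503 W/kg


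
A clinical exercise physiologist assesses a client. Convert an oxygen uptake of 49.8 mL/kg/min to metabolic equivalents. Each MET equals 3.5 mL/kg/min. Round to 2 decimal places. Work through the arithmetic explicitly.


One MET = 3.5 mL/kg/min
Number of METs = 49.8 / 3.5
= 14.23 METs

14.23 METs


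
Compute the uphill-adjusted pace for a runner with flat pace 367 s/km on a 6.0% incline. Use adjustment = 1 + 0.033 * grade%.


Adjustment factor = 1 + 0.033 * 6.0 = 1.198
Grade-adjusted pace = 367 * 1.198 = 439.67 s/km

439.67 s/km


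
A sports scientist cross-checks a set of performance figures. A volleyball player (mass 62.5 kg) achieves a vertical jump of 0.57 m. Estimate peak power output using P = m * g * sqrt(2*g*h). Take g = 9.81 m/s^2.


2 * g * h = 2 * 9.81 * 0.57 = 11.1834
sqrt(11.1834) = 3.344159 m/s
P = 62.5 * 9.81 * 3.344159 = 2050.39 W

2050.39 W


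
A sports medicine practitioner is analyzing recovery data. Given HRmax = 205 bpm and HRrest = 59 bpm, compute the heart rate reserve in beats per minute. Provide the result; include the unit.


Heart rate reserve = maximum HR minus resting HR
HRR = 205 - 59 = 146 bpm

146 bpm


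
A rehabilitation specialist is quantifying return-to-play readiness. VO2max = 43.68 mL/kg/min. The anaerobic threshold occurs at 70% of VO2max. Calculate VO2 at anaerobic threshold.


AT fraction = 70 / 100 = 0.7
AT VO2 = 43.68 * 0.7
= 30.58 mL/kg/min

30.58 mL/kg/min


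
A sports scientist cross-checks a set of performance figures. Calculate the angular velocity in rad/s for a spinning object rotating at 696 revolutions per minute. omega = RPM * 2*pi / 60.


omega = RPM * 2*pi / 60
= 696 * 6.28318531 / 60
= 72.885 rad/s

72.885 rad/s


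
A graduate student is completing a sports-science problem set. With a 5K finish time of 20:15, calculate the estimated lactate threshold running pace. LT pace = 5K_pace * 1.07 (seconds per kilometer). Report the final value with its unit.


Race duration = 1215 s for 5 km
Average pace = 1215 / 5 = 243.0 s/km
LT pace = 243.0 * 1.07
= 260.01 s/km

260.01 s/km


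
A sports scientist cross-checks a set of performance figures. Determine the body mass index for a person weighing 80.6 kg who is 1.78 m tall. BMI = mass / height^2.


BMI = mass / height^2
= 80.6 / 1.78^2
= 80.6 / 3.1684
= 25.44 kg/m^2

25.44 kg/m^2


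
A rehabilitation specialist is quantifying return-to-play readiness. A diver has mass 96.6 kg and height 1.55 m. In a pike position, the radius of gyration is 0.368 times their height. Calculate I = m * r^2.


r = 0.368 * 1.55 = 0.5704 m
I = m * r^2 = 96.6 * 0.325356 = 31.429 kg*m^2

31.429 kg*m^2


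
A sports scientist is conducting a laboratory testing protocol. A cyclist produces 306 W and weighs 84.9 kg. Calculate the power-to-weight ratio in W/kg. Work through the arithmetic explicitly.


P/W = power / mass
= 306 / 84.9
= 3.604 W/kg

3.604 W/kg


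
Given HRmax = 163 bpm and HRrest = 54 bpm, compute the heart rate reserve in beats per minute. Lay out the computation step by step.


Heart rate reserve = maximum HR minus resting HR
HRR = 163 - 54 = 109 bpm

109 bpm


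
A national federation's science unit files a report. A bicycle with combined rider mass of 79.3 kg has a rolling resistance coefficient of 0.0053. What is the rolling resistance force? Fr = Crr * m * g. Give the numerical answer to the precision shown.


Fr = 0.0053 * 79.3 * 9.81
= 0.42029 * 9.81
= 4.123 N

4.123 N


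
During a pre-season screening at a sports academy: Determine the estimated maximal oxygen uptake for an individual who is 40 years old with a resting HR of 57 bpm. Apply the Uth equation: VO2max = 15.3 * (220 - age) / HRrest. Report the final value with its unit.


HRmax = 220 - 40 = 180
VO2max = 15.3 * (180 / 57)
= 15.3 * 3.1579
= 48.32 mL/kg/min

48.32 mL/kg/min


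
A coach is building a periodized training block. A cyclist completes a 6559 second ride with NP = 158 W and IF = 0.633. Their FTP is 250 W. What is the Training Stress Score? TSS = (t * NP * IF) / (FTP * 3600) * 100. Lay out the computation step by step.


t * NP * IF = 6559 * 158 * 0.633 = 655991.826
FTP * 3600 = 900000
TSS = (655991.826 / 900000) * 100 = 72.89

72.89 TSS


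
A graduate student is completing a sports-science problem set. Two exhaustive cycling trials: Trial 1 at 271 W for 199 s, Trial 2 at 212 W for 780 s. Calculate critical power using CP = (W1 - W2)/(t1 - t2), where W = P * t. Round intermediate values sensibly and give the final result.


W1 = 271 * 199 = 53929 J
W2 = 212 * 780 = 165360 J
CP = (53929 - 165360) / (199 - 780)
= -111431 / -581
= 191.79 W

191.79 W


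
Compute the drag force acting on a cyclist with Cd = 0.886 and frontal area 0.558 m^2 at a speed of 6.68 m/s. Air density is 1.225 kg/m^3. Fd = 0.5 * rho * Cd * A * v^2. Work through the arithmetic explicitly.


Step 1: v^2 = 44.6224
Step 2: Fd = 0.5 * 1.225 * 0.886 * 0.558 * 44.6224
= 13.512 N

13.512 N


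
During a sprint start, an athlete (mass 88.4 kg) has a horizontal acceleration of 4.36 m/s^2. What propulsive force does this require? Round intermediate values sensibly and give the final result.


Propulsive force = mass * acceleration
= 88.4 kg * 4.36 m/s^2
= 385.42 N

385.42 N


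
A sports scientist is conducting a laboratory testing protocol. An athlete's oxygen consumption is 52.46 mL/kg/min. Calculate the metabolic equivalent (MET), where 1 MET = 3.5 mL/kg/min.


MET = VO2 / 3.5
= 52.46 / 3.5
= 14.99 METs

14.99 METs


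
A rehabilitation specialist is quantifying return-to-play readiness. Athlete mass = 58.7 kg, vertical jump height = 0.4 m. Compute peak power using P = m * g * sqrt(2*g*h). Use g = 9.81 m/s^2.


sqrt(2 * 9.81 * 0.4) = sqrt(7.848) = 2.801428 m/s
P = 58.7 * 9.81 * 2.801428
= 1613.19 W

1613.19 W


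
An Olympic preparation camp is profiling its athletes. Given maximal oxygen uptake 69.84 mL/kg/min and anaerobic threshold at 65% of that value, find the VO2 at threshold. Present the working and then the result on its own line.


Percentage as decimal = 0.65
VO2 at AT = 69.84 * 0.65 = 45.4 mL/kg/min

45.4 mL/kg/min


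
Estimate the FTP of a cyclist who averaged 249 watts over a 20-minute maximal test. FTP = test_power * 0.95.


FTP = 249 * 0.95 = 236.55 W

236.55 W


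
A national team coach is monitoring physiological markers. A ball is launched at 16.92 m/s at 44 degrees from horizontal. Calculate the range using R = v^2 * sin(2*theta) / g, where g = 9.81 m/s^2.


sin(2 * 44) = sin(88) = 0.999391
v^2 = 16.92^2 = 286.2864
R = 286.2864 * 0.999391 / 9.81
= 29.165 m

29.165 m


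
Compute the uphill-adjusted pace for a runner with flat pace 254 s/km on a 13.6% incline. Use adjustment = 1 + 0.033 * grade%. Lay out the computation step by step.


Adjustment factor = 1 + 0.033 * 13.6 = 1.4488
Grade-adjusted pace = 254 * 1.4488 = 368.0 s/km

368.0 s/km


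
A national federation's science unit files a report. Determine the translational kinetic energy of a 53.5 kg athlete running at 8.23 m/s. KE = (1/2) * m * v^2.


KE = 0.5 * m * v^2
= 0.5 * 53.5 * 8.23^2
= 0.5 * 53.5 * 67.7329
= 1811.86 J

1811.86 J


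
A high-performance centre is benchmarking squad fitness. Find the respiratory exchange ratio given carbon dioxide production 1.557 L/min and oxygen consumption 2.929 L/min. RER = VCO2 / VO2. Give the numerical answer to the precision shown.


VCO2 = 1.557 L/min
VO2 = 2.929 L/min
RER = 1.557 / 2.929 = 0.5316

0.5316


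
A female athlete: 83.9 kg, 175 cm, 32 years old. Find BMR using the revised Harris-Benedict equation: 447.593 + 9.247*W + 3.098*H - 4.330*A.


Intercept = 447.593
Weight contribution = 9.247 * 83.9 = 775.8233
Height contribution = 3.098 * 175 = 542.15
Age contribution = 4.33 * 32 = 138.56
BMR = 447.593 + 775.8233 + 542.15 - 138.56
= 1627.01 kcal/day

1627.01 kcal/day


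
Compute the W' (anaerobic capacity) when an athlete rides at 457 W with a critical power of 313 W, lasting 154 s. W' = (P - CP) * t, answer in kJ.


Above-CP power = 144 W
Duration = 154 s
W' = 144 * 154 = 22176 J
Convert: 22176 / 1000 = 22.176 kJ

22.176 kJ


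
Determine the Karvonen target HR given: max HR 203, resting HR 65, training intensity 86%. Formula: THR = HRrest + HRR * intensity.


HRR = HRmax - HRrest = 203 - 65 = 138
THR = 65 + 138 * 0.86
= 183.68 bpm

183.68 bpm


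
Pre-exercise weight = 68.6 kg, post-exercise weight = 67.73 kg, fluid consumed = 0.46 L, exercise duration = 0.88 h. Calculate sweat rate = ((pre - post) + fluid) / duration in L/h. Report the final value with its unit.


Weight loss = 68.6 - 67.73 = 0.87 kg (approx L)
Total sweat = 0.87 + 0.46 = 1.33 L
Sweat rate = 1.33 / 0.88 = 1.511 L/h

1.511 L/h


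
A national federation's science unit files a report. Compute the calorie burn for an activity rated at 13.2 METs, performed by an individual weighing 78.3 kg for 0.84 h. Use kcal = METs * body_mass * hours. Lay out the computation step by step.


Product of METs and mass = 13.2 * 78.3 = 1033.56
Total kcal = 1033.56 * 0.84 = 868.19 kcal

868.19 kcal


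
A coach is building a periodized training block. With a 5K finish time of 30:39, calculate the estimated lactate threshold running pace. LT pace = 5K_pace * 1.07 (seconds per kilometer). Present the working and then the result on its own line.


Race duration = 1839 s for 5 km
Average pace = 1839 / 5 = 367.8 s/km
LT pace = 367.8 * 1.07
= 393.55 s/km

393.55 s/km


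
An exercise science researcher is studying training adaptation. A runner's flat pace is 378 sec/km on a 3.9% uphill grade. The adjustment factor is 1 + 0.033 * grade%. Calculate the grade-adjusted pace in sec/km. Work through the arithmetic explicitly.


Factor = 1 + 0.033 * 3.9 = 1.1287
Adjusted pace = 378 * 1.1287
= 426.65 sec/km

426.65 s/km


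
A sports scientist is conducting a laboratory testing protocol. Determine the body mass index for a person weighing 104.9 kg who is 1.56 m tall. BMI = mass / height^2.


BMI = mass / height^2
= 104.9 / 1.56^2
= 104.9 / 2.4336
= 43.1 kg/m^2

43.1 kg/m^2


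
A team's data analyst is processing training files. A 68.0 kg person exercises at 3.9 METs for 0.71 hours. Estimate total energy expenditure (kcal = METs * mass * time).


Energy = METs * mass(kg) * time(h)
= 3.9 * 68.0 * 0.71
= 188.29 kcal

188.29 kcal


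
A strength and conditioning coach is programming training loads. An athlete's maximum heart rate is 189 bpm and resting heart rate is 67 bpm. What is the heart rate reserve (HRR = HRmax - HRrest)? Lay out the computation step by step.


HRR = HRmax - HRrest
= 189 - 67
= 122 bpm

122 bpm


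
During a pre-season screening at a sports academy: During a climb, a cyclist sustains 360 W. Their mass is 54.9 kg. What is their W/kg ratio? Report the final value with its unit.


Power-to-weight = 360 W / 54.9 kg
= 6.557 W/kg

6.557 W/kg


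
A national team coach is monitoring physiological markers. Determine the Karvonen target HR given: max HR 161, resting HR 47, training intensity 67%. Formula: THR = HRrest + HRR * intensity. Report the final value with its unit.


HRR = HRmax - HRrest = 161 - 47 = 114
THR = 47 + 114 * 0.67
= 123.38 bpm

123.38 bpm


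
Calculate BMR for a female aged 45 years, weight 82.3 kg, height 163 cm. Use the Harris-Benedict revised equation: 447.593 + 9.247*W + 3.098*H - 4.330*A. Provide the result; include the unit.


Substituting values:
W term = 9.247 * 82.3 = 761.0281
H term = 3.098 * 163 = 504.974
A term = 4.330 * 45 = 194.85
BMR = 1518.75 kcal/day

1518.75 kcal/day


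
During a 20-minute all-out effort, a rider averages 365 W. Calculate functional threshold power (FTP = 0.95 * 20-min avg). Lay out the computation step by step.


FTP = 0.95 * 365
= 346.75 W

346.75 W


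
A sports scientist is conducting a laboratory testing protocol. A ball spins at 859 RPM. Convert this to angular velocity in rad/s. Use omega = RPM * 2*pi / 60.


omega = 859 * 2 * pi / 60
= 859 * 6.28318531 / 60
= 5397.256 / 60
= 89.954 rad/s

89.954 rad/s


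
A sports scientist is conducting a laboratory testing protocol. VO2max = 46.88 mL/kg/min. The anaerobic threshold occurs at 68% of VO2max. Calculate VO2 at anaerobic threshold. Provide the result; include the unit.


AT fraction = 68 / 100 = 0.68
AT VO2 = 46.88 * 0.68
= 31.88 mL/kg/min

31.88 mL/kg/min


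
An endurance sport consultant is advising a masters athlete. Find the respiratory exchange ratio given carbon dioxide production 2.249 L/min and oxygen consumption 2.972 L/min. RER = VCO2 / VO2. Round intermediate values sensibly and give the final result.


VCO2 = 2.249 L/min
VO2 = 2.972 L/min
RER = 2.249 / 2.972 = 0.7567

0.7567


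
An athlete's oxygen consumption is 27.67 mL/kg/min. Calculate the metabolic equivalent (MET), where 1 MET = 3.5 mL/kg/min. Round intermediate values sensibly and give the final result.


MET = VO2 / 3.5
= 27.67 / 3.5
= 7.91 METs

7.91 METs


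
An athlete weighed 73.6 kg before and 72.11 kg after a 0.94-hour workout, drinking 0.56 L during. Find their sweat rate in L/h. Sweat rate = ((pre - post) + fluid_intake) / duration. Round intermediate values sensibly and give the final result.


Body mass change = 1.49 kg
Total sweat loss = 1.49 + 0.56 = 2.05 L
Rate = 2.05 / 0.94 = 2.181 L/h

2.181 L/h


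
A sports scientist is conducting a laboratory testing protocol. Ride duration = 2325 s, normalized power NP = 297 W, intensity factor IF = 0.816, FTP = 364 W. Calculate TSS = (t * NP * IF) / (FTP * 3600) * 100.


Numerator = 2325 * 297 * 0.816 = 563468.4
Denominator = 364 * 3600 = 1310400
TSS = 563468.4 / 1310400 * 100
= 43.0

43.0 TSS


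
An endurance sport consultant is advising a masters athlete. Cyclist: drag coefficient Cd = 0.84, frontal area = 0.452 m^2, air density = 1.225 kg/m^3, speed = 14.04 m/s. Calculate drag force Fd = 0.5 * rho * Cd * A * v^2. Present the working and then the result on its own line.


v^2 = 14.04^2 = 197.1216
Fd = 0.5 * 1.225 * 0.84 * 0.452 * 197.1216
= 45.841 N

45.841 N


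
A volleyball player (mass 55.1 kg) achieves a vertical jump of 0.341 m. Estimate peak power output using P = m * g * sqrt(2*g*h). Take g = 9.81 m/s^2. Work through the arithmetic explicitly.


2 * g * h = 2 * 9.81 * 0.341 = 6.69042
sqrt(6.69042) = 2.586585 m/s
P = 55.1 * 9.81 * 2.586585 = 1398.13 W

1398.13 W


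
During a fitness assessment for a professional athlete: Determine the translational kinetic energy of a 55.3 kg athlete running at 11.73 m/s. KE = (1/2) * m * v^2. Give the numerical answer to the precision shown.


KE = 0.5 * m * v^2
= 0.5 * 55.3 * 11.73^2
= 0.5 * 55.3 * 137.5929
= 3804.44 J

3804.44 J


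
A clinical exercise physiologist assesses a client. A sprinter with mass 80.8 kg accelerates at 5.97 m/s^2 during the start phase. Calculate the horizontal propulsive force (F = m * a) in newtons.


F = m * a
= 80.8 * 5.97
= 482.38 N

482.38 N


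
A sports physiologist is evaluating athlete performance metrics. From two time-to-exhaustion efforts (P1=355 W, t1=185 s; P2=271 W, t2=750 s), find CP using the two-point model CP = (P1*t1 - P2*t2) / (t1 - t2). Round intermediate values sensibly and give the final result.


Work in trial 1 = 65675 J
Work in trial 2 = 203250 J
Delta work = -137575 J
Delta time = -565 s
CP = -137575 / -565 = 243.5 W

243.5 W


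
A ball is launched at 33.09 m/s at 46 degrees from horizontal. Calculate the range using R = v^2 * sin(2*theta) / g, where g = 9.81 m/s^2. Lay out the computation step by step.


sin(2 * 46) = sin(92) = 0.999391
v^2 = 33.09^2 = 1094.9481
R = 1094.9481 * 0.999391 / 9.81
= 111.548 m

111.548 m


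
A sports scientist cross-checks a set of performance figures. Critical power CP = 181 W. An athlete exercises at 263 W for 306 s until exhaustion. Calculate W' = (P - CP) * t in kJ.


P - CP = 263 - 181 = 82 W
W' = 82 * 306 = 25092 J
= 25092 / 1000 = 25.092 kJ

25.092 kJ


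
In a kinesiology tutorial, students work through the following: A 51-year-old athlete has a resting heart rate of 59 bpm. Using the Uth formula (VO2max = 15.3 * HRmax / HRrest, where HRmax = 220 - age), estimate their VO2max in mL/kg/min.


HRmax = 220 - 51 = 169 bpm
Ratio = HRmax / HRrest = 169 / 59 = 2.8644
VO2max = 15.3 * 2.8644 = 43.83 mL/kg/min

43.83 mL/kg/min


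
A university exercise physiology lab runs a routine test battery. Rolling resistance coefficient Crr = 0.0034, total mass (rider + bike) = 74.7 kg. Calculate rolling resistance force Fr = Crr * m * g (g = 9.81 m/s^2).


Fr = Crr * m * g
= 0.0034 * 74.7 * 9.81
= 2.492 N

2.492 N


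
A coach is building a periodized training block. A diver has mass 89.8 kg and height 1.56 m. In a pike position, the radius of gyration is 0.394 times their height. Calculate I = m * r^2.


r = 0.394 * 1.56 = 0.61464 m
I = m * r^2 = 89.8 * 0.377782 = 33.925 kg*m^2

33.925 kg*m^2


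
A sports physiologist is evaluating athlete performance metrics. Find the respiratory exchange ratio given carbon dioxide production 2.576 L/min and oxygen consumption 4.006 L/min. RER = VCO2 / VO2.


VCO2 = 2.576 L/min
VO2 = 4.006 L/min
RER = 2.576 / 4.006 = 0.643

0.643


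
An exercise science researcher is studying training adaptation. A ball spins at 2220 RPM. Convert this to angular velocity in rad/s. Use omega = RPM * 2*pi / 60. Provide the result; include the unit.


omega = 2220 * 2 * pi / 60
= 2220 * 6.28318531 / 60
= 13948.671 / 60
= 232.478 rad/s

232.478 rad/s


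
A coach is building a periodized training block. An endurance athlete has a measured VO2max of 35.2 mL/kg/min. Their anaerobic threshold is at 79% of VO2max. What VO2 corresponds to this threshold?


Anaerobic threshold VO2 = VO2max * 79%
= 35.2 * 0.79
= 27.81 mL/kg/min

27.81 mL/kg/min


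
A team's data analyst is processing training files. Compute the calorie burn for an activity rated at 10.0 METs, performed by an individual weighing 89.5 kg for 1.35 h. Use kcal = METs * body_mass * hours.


Product of METs and mass = 10.0 * 89.5 = 895.0
Total kcal = 895.0 * 1.35 = 1208.25 kcal

1208.25 kcal


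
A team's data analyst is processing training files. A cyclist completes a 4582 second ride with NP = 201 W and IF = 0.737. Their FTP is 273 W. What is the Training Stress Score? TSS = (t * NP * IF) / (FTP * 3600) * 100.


t * NP * IF = 4582 * 201 * 0.737 = 678763.734
FTP * 3600 = 982800
TSS = (678763.734 / 982800) * 100 = 69.06

69.06 TSS
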